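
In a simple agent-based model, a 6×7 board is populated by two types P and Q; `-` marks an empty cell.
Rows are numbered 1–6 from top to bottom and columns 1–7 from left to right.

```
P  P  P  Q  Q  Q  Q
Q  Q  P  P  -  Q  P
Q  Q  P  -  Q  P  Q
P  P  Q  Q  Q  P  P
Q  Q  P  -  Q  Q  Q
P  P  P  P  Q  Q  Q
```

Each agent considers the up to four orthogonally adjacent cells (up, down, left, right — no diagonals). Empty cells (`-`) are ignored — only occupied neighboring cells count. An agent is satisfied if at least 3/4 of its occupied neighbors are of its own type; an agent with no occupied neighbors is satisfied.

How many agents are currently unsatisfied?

(1,1)P 1/2 not
(1,2)P 2/3 not
(1,3)P 2/3 not
(1,4)Q 1/3 not
(1,5)Q 2/2 satisfied
(1,6)Q 3/3 satisfied
(1,7)Q 1/2 not
(2,1)Q 2/3 not
(2,2)Q 2/4 not
(2,3)P 3/4 satisfied
(2,4)P 1/2 not
(2,6)Q 1/3 not
(2,7)P 0/3 not
(3,1)Q 2/3 not
(3,2)Q 2/4 not
(3,3)P 1/3 not
(3,5)Q 1/2 not
(3,6)P 1/4 not
(3,7)Q 0/3 not
(4,1)P 1/3 not
(4,2)P 1/4 not
(4,3)Q 1/4 not
(4,4)Q 2/2 satisfied
(4,5)Q 3/4 satisfied
(4,6)P 2/4 not
(4,7)P 1/3 not
(5,1)Q 1/3 not
(5,2)Q 1/4 not
(5,3)P 1/3 not
(5,5)Q 3/3 satisfied
(5,6)Q 3/4 satisfied
(5,7)Q 2/3 not
(6,1)P 1/2 not
(6,2)P 2/3 not
(6,3)P 3/3 satisfied
(6,4)P 1/2 not
(6,5)Q 2/3 not
(6,6)Q 3/3 satisfied
(6,7)Q 2/2 satisfied
Unsatisfied: (1,1), (1,2), (1,3), (1,4), (1,7), (2,1), (2,2), (2,4), (2,6), (2,7), (3,1), (3,2), (3,3), (3,5), (3,6), (3,7), (4,1), (4,2), (4,3), (4,6), (4,7), (5,1), (5,2), (5,3), (5,7), (6,1), (6,2), (6,4), (6,5) — 29 in total.

29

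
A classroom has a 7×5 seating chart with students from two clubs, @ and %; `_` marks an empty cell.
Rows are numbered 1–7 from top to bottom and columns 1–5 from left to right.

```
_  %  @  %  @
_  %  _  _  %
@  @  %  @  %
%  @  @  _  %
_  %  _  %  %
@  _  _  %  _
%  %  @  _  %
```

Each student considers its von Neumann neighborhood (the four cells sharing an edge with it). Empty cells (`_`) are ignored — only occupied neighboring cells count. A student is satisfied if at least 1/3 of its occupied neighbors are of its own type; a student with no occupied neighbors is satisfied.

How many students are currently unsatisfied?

9

(1,2)% 1/2 ✓
(1,3)@ 0/2 ✗
(1,4)% 0/2 ✗
(1,5)@ 0/2 ✗
(2,2)% 1/2 ✓
(2,5)% 1/2 ✓
(3,1)@ 1/2 ✓
(3,2)@ 2/4 ✓
(3,3)% 0/3 ✗
(3,4)@ 0/2 ✗
(3,5)% 2/3 ✓
(4,1)% 0/2 ✗
(4,2)@ 2/4 ✓
(4,3)@ 1/2 ✓
(4,5)% 2/2 ✓
(5,2)% 0/1 ✗
(5,4)% 2/2 ✓
(5,5)% 2/2 ✓
(6,1)@ 0/1 ✗
(6,4)% 1/1 ✓
(7,1)% 1/2 ✓
(7,2)% 1/2 ✓
(7,3)@ 0/1 ✗
(7,5)% 0/0 ✓
Unsatisfied: (1,3), (1,4), (1,5), (3,3), (3,4), (4,1), (5,2), (6,1), (7,3) — 9 in total.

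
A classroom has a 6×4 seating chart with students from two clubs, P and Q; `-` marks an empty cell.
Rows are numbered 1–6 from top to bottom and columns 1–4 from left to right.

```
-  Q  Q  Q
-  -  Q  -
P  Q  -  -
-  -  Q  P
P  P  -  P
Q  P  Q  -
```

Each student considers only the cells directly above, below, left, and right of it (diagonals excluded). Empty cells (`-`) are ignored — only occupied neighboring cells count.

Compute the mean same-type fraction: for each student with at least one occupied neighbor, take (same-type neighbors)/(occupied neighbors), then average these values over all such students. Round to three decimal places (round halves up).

0.524

(1,2)Q 1/1
(1,3)Q 3/3
(1,4)Q 1/1
(2,3)Q 1/1
(3,1)P 0/1
(3,2)Q 0/1
(4,3)Q 0/1
(4,4)P 1/2
(5,1)P 1/2
(5,2)P 2/2
(5,4)P 1/1
(6,1)Q 0/2
(6,2)P 1/3
(6,3)Q 0/1
Sum over 14 students: 1/1 + 3/3 + 1/1 + 1/1 + 0/1 + 0/1 + 0/1 + 1/2 + 1/2 + 2/2 + 1/1 + 0/2 + 1/3 + 0/1 = 22/3; mean = 22/3 ÷ 14 = 11/21 = 0.523809… → 0.524.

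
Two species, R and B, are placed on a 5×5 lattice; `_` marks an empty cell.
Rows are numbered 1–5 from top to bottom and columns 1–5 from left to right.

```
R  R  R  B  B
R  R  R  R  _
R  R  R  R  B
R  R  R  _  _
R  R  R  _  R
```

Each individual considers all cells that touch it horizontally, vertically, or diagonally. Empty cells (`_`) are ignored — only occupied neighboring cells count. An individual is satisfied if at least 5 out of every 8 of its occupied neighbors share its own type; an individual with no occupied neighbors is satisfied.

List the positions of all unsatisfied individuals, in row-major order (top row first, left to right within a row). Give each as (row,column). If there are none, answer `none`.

(1,1)R 3/3 satisfied
(1,2)R 5/5 satisfied
(1,3)R 4/5 satisfied
(1,4)B 1/4 not
(1,5)B 1/2 not
(2,1)R 5/5 satisfied
(2,2)R 8/8 satisfied
(2,3)R 7/8 satisfied
(2,4)R 4/7 not
(3,1)R 5/5 satisfied
(3,2)R 8/8 satisfied
(3,3)R 7/7 satisfied
(3,4)R 4/5 satisfied
(3,5)B 0/2 not
(4,1)R 5/5 satisfied
(4,2)R 8/8 satisfied
(4,3)R 6/6 satisfied
(5,1)R 3/3 satisfied
(5,2)R 5/5 satisfied
(5,3)R 3/3 satisfied
(5,5)R 0/0 satisfied

(1,4), (1,5), (2,4), (3,5)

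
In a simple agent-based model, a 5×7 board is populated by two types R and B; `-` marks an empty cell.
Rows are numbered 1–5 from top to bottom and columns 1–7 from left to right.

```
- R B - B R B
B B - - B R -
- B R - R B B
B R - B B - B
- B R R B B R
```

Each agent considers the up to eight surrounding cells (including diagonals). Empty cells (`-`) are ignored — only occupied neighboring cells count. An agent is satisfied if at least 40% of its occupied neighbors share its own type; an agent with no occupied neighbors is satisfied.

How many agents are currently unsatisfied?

Row 1: (1,2)R 0/3 ✗ · (1,3)B 1/2 ✓ · (1,5)B 1/3 ✗ · (1,6)R 1/4 ✗ · (1,7)B 0/2 ✗
Row 2: (2,1)B 2/3 ✓ · (2,2)B 3/5 ✓ · (2,5)B 2/5 ✓ · (2,6)R 2/7 ✗
Row 3: (3,2)B 3/5 ✓ · (3,3)R 1/4 ✗ · (3,5)R 1/5 ✗ · (3,6)B 4/6 ✓ · (3,7)B 2/3 ✓
Row 4: (4,1)B 2/3 ✓ · (4,2)R 2/5 ✓ · (4,4)B 2/6 ✗ · (4,5)B 4/6 ✓ · (4,7)B 3/4 ✓
Row 5: (5,2)B 1/3 ✗ · (5,3)R 2/4 ✓ · (5,4)R 1/4 ✗ · (5,5)B 3/4 ✓ · (5,6)B 3/4 ✓ · (5,7)R 0/2 ✗
Unsatisfied: (1,2), (1,5), (1,6), (1,7), (2,6), (3,3), (3,5), (4,4), (5,2), (5,4), (5,7) — 11 in total.

11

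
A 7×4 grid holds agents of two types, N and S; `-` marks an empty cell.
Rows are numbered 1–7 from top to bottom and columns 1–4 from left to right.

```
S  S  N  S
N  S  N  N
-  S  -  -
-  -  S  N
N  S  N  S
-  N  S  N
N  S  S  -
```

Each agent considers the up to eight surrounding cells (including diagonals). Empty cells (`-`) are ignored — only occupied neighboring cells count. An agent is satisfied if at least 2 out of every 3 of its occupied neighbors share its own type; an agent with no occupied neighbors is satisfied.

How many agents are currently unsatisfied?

(1,1)S 2/3 ok
(1,2)S 2/5 unhappy
(1,3)N 2/5 unhappy
(1,4)S 0/3 unhappy
(2,1)N 0/4 unhappy
(2,2)S 3/6 unhappy
(2,3)N 2/6 unhappy
(2,4)N 2/3 ok
(3,2)S 2/4 unhappy
(4,3)S 3/5 unhappy
(4,4)N 1/3 unhappy
(5,1)N 1/2 unhappy
(5,2)S 2/5 unhappy
(5,3)N 3/7 unhappy
(5,4)S 2/5 unhappy
(6,2)N 3/7 unhappy
(6,3)S 4/7 unhappy
(6,4)N 1/4 unhappy
(7,1)N 1/2 unhappy
(7,2)S 2/4 unhappy
(7,3)S 2/4 unhappy
Unsatisfied: (1,2), (1,3), (1,4), (2,1), (2,2), (2,3), (3,2), (4,3), (4,4), (5,1), (5,2), (5,3), (5,4), (6,2), (6,3), (6,4), (7,1), (7,2), (7,3) — 19 in total.

19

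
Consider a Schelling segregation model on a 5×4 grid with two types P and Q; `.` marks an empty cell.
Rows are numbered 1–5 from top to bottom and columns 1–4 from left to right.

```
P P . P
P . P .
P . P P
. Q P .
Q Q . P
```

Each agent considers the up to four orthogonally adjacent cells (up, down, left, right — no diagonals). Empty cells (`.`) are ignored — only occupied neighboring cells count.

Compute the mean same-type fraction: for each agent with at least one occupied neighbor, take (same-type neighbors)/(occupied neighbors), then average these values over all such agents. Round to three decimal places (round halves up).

Row 1: (1,1)P 2/2 · (1,2)P 1/1 · (1,4)P — no occupied neighbors
Row 2: (2,1)P 2/2 · (2,3)P 1/1
Row 3: (3,1)P 1/1 · (3,3)P 3/3 · (3,4)P 1/1
Row 4: (4,2)Q 1/2 · (4,3)P 1/2
Row 5: (5,1)Q 1/1 · (5,2)Q 2/2 · (5,4)P — no occupied neighbors
Sum over 11 agents: 2/2 + 1/1 + 2/2 + 1/1 + 1/1 + 3/3 + 1/1 + 1/2 + 1/2 + 1/1 + 2/2 = 10; mean = 10 ÷ 11 = 10/11 = 0.909090… → 0.909.

0.909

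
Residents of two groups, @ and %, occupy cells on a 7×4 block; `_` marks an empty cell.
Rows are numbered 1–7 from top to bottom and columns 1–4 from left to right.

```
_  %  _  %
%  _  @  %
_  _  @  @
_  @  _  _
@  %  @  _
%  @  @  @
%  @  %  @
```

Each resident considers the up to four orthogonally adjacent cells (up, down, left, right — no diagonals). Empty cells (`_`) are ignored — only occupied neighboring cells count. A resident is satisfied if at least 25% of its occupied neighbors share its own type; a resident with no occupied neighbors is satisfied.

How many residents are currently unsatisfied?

4

(1,2)% 0/0 ✓
(1,4)% 1/1 ✓
(2,1)% 0/0 ✓
(2,3)@ 1/2 ✓
(2,4)% 1/3 ✓
(3,3)@ 2/2 ✓
(3,4)@ 1/2 ✓
(4,2)@ 0/1 ✗
(5,1)@ 0/2 ✗
(5,2)% 0/4 ✗
(5,3)@ 1/2 ✓
(6,1)% 1/3 ✓
(6,2)@ 2/4 ✓
(6,3)@ 3/4 ✓
(6,4)@ 2/2 ✓
(7,1)% 1/2 ✓
(7,2)@ 1/3 ✓
(7,3)% 0/3 ✗
(7,4)@ 1/2 ✓
Unsatisfied: (4,2), (5,1), (5,2), (7,3) — 4 in total.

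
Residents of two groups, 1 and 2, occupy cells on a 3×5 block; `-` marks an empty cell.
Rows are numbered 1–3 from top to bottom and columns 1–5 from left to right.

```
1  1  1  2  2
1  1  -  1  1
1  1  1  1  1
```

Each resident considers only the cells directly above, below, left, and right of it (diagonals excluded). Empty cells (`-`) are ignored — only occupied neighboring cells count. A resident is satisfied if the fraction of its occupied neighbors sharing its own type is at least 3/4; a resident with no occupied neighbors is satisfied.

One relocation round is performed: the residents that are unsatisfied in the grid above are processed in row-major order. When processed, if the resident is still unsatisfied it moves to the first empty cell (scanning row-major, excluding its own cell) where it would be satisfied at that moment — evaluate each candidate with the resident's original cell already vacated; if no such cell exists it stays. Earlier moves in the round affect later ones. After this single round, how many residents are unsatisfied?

Initially unsatisfied (in order): (1,3), (1,4), (1,5), (2,4), (2,5).
  (1,3) → (2,3).
  (1,4): no empty cell satisfies it; stays.
  (1,5): no empty cell satisfies it; stays.
  (2,4): now satisfied by earlier moves; stays.
  (2,5): no empty cell satisfies it; stays.
Resulting grid:
1 1 - 2 2
1 1 1 1 1
1 1 1 1 1
Unsatisfied now: (1,4), (1,5), (2,5).

3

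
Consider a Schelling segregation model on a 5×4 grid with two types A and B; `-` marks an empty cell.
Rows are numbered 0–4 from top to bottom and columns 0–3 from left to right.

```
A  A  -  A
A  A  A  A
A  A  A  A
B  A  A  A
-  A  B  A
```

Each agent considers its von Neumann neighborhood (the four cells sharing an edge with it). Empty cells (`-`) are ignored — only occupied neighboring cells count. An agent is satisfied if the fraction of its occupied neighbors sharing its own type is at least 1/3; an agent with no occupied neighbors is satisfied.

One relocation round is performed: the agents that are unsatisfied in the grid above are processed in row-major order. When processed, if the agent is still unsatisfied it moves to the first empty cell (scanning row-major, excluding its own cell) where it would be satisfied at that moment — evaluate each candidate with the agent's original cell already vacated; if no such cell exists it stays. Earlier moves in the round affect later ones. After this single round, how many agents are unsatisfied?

0

Initially unsatisfied (in order): (3,0), (4,2).
  (3,0): no empty cell satisfies it; stays.
  (4,2) → (4,0).
Resulting grid:
A A - A
A A A A
A A A A
B A A A
B A - A
All satisfied now.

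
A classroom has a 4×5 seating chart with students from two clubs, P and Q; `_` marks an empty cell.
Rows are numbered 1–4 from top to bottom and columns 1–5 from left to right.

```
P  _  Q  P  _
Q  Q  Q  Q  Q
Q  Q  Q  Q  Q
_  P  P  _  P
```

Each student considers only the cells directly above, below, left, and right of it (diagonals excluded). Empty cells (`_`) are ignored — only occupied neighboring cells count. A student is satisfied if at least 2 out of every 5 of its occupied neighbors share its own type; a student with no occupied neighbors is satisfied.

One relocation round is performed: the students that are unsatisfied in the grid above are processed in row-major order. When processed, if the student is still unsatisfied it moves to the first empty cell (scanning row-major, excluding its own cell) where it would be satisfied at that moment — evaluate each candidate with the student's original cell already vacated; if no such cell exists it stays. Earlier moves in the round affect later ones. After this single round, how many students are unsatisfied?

Initially unsatisfied (in order): (1,1), (1,4), (4,5).
  (1,1) → (1,5).
  (1,4) → (4,1).
  (4,5) → (4,4).
Resulting grid:
_ _ Q _ P
Q Q Q Q Q
Q Q Q Q Q
P P P P _
Unsatisfied now: (1,5).

1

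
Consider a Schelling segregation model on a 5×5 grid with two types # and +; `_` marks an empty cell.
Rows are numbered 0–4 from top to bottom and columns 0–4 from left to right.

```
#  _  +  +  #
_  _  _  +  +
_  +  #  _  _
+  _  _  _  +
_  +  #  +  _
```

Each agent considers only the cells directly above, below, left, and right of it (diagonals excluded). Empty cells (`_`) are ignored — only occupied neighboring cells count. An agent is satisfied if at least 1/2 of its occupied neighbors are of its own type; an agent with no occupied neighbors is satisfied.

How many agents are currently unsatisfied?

6

Row 0: (0,0)# 0/0 ok · (0,2)+ 1/1 ok · (0,3)+ 2/3 ok · (0,4)# 0/2 unhappy
Row 1: (1,3)+ 2/2 ok · (1,4)+ 1/2 ok
Row 2: (2,1)+ 0/1 unhappy · (2,2)# 0/1 unhappy
Row 3: (3,0)+ 0/0 ok · (3,4)+ 0/0 ok
Row 4: (4,1)+ 0/1 unhappy · (4,2)# 0/2 unhappy · (4,3)+ 0/1 unhappy
Unsatisfied: (0,4), (2,1), (2,2), (4,1), (4,2), (4,3) — 6 in total.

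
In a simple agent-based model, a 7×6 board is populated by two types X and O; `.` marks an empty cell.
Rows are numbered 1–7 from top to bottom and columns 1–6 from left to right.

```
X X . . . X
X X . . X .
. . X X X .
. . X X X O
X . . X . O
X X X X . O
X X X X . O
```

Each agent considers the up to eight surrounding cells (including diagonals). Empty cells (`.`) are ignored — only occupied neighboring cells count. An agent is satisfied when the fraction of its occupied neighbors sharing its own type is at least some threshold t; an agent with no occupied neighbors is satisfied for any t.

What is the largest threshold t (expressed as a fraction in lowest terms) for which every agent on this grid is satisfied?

1/3

Row 1: (1,1)X 3/3 · (1,2)X 3/3 · (1,6)X 1/1
Row 2: (2,1)X 3/3 · (2,2)X 4/4 · (2,5)X 3/3
Row 3: (3,3)X 4/4 · (3,4)X 6/6 · (3,5)X 4/5
Row 4: (4,3)X 4/4 · (4,4)X 6/6 · (4,5)X 4/6 · (4,6)O 1/3
Row 5: (5,1)X 2/2 · (5,4)X 5/5 · (5,6)O 2/3
Row 6: (6,1)X 4/4 · (6,2)X 6/6 · (6,3)X 6/6 · (6,4)X 4/4 · (6,6)O 2/2
Row 7: (7,1)X 3/3 · (7,2)X 5/5 · (7,3)X 5/5 · (7,4)X 3/3 · (7,6)O 1/1
The smallest same-type fraction is 1/3 at (4,6), which reduces to 1/3. Any threshold above that leaves this agent unsatisfied.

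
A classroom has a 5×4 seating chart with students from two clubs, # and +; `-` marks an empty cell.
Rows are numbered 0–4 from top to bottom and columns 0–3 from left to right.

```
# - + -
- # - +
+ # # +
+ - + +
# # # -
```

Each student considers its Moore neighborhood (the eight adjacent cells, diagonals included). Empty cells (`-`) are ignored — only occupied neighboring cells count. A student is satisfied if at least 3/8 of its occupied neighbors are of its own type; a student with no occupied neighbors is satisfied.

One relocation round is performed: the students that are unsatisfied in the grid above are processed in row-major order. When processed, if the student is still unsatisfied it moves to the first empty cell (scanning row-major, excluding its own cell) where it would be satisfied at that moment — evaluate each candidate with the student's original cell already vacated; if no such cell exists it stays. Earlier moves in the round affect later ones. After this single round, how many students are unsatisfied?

0

Initially unsatisfied (in order): (2,0), (2,2), (3,0), (3,2), (4,2).
  (2,0) → (0,3).
  (2,2) → (0,1).
  (3,0) → (1,2).
  (3,2): now satisfied by earlier moves; stays.
  (4,2) → (1,0).
Resulting grid:
# # + +
# # + +
- # - +
- - + +
# # - -
All satisfied now.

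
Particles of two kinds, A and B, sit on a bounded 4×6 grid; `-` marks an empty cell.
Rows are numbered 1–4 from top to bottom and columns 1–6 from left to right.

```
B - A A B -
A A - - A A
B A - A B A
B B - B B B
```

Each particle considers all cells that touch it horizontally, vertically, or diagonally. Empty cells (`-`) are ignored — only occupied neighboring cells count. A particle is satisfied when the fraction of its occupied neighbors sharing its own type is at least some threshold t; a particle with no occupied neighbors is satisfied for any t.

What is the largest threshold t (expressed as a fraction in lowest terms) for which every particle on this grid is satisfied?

Row 1: (1,1)B 0/2 · (1,3)A 2/2 · (1,4)A 2/3 · (1,5)B 0/3
Row 2: (2,1)A 2/4 · (2,2)A 3/5 · (2,5)A 4/6 · (2,6)A 2/4
Row 3: (3,1)B 2/5 · (3,2)A 2/5 · (3,4)A 1/4 · (3,5)B 3/7 · (3,6)A 2/5
Row 4: (4,1)B 2/3 · (4,2)B 2/3 · (4,4)B 2/3 · (4,5)B 3/5 · (4,6)B 2/3
The smallest same-type fraction is 0/2 at (1,1), which reduces to 0/1. Any threshold above that leaves this particle unsatisfied.

0/1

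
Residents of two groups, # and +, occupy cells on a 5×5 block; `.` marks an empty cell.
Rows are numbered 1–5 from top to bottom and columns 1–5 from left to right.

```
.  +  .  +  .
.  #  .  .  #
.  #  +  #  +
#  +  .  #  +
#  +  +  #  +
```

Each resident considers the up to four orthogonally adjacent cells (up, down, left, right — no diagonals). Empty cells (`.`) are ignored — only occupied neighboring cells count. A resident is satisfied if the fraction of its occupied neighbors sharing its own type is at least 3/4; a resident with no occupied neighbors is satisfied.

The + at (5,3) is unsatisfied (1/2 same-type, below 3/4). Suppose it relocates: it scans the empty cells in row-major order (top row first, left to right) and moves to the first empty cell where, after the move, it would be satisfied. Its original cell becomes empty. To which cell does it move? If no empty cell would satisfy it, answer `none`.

Vacating (5,3). Empty cells in order:
  (1,1): 1/1 same-type → satisfied — stop here.

(1,1)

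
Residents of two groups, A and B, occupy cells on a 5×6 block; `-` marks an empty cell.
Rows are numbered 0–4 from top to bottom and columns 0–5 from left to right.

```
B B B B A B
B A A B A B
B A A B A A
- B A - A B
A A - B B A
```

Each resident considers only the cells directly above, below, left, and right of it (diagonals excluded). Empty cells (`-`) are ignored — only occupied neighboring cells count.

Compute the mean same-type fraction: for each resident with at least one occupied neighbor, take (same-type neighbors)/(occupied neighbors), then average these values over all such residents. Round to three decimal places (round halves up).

Row 0: (0,0)B 2/2 · (0,1)B 2/3 · (0,2)B 2/3 · (0,3)B 2/3 · (0,4)A 1/3 · (0,5)B 1/2
Row 1: (1,0)B 2/3 · (1,1)A 2/4 · (1,2)A 2/4 · (1,3)B 2/4 · (1,4)A 2/4 · (1,5)B 1/3
Row 2: (2,0)B 1/2 · (2,1)A 2/4 · (2,2)A 3/4 · (2,3)B 1/3 · (2,4)A 3/4 · (2,5)A 1/3
Row 3: (3,1)B 0/3 · (3,2)A 1/2 · (3,4)A 1/3 · (3,5)B 0/3
Row 4: (4,0)A 1/1 · (4,1)A 1/2 · (4,3)B 1/1 · (4,4)B 1/3 · (4,5)A 0/2
Sum over 27 residents: 2/2 + 2/3 + 2/3 + 2/3 + 1/3 + 1/2 + 2/3 + 2/4 + 2/4 + 2/4 + 2/4 + 1/3 + 1/2 + 2/4 + 3/4 + 1/3 + 3/4 + 1/3 + 0/3 + 1/2 + 1/3 + 0/3 + 1/1 + 1/2 + 1/1 + 1/3 + 0/2 = 41/3; mean = 41/3 ÷ 27 = 41/81 = 0.506172… → 0.506.

0.506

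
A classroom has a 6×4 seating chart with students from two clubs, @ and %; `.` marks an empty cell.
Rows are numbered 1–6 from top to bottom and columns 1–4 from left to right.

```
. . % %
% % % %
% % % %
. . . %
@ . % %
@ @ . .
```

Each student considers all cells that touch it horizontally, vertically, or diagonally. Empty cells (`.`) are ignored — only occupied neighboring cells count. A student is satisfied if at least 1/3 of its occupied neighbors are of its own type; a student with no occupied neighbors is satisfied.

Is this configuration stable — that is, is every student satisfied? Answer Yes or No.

Yes

(1,3)% 4/4 ✓
(1,4)% 3/3 ✓
(2,1)% 3/3 ✓
(2,2)% 6/6 ✓
(2,3)% 7/7 ✓
(2,4)% 5/5 ✓
(3,1)% 3/3 ✓
(3,2)% 5/5 ✓
(3,3)% 6/6 ✓
(3,4)% 4/4 ✓
(4,4)% 4/4 ✓
(5,1)@ 2/2 ✓
(5,3)% 2/3 ✓
(5,4)% 2/2 ✓
(6,1)@ 2/2 ✓
(6,2)@ 2/3 ✓
All meet the threshold, so the configuration is stable.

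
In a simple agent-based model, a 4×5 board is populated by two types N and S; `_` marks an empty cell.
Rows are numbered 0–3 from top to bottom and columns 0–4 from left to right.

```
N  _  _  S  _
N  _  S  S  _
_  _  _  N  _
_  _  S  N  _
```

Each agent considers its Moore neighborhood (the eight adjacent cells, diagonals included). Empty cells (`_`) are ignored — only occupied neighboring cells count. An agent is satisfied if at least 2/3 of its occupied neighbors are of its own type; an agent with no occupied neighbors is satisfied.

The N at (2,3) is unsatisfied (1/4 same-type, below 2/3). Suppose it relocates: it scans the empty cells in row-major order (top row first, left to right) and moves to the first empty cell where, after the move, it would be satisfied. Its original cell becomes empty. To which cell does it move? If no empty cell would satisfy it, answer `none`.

Vacating (2,3). Empty cells in order:
  (0,1): 2/3 same-type → satisfied — stop here.

(0,1)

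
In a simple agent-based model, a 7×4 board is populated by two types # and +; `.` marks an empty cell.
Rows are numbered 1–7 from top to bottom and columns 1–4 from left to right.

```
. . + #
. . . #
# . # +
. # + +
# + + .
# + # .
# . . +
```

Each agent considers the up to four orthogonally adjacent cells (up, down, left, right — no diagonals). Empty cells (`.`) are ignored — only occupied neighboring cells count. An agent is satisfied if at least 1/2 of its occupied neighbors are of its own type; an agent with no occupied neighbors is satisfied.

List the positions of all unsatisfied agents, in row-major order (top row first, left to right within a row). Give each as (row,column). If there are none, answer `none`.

(1,3)+ 0/1 unhappy
(1,4)# 1/2 ok
(2,4)# 1/2 ok
(3,1)# 0/0 ok
(3,3)# 0/2 unhappy
(3,4)+ 1/3 unhappy
(4,2)# 0/2 unhappy
(4,3)+ 2/4 ok
(4,4)+ 2/2 ok
(5,1)# 1/2 ok
(5,2)+ 2/4 ok
(5,3)+ 2/3 ok
(6,1)# 2/3 ok
(6,2)+ 1/3 unhappy
(6,3)# 0/2 unhappy
(7,1)# 1/1 ok
(7,4)+ 0/0 ok

(1,3), (3,3), (3,4), (4,2), (6,2), (6,3)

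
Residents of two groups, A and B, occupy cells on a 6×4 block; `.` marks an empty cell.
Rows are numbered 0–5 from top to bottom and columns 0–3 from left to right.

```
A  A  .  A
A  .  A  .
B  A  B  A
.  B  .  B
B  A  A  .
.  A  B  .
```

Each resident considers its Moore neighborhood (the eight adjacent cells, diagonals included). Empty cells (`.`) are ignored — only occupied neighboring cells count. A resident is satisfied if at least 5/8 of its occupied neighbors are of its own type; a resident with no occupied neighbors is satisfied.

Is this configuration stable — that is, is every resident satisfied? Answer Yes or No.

Row 0: (0,0)A 2/2 ok · (0,1)A 3/3 ok · (0,3)A 1/1 ok
Row 1: (1,0)A 3/4 ok · (1,2)A 4/5 ok
Row 2: (2,0)B 1/3 unhappy · (2,1)A 2/5 unhappy · (2,2)B 2/5 unhappy · (2,3)A 1/3 unhappy
Row 3: (3,1)B 3/6 unhappy · (3,3)B 1/3 unhappy
Row 4: (4,0)B 1/3 unhappy · (4,1)A 2/5 unhappy · (4,2)A 2/5 unhappy
Row 5: (5,1)A 2/4 unhappy · (5,2)B 0/3 unhappy
For instance (2,0) has only 1/3 same-type neighbors, below 5/8.

No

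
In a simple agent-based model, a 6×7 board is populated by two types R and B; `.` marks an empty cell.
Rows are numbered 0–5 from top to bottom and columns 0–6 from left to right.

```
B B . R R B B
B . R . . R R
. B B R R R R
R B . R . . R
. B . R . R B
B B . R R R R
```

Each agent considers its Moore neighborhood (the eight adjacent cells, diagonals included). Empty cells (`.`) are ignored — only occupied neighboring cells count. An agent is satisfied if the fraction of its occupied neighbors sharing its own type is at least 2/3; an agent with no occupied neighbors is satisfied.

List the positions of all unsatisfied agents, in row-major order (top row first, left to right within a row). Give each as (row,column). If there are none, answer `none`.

(0,5), (0,6), (1,2), (1,6), (2,1), (2,2), (3,0), (4,6)

(0,0)B 2/2 ok
(0,1)B 2/3 ok
(0,3)R 2/2 ok
(0,4)R 2/3 ok
(0,5)B 1/4 unhappy
(0,6)B 1/3 unhappy
(1,0)B 3/3 ok
(1,2)R 2/5 unhappy
(1,5)R 5/7 ok
(1,6)R 3/5 unhappy
(2,1)B 3/5 unhappy
(2,2)B 2/5 unhappy
(2,3)R 3/4 ok
(2,4)R 4/4 ok
(2,5)R 5/5 ok
(2,6)R 4/4 ok
(3,0)R 0/3 unhappy
(3,1)B 3/4 ok
(3,3)R 3/4 ok
(3,6)R 3/4 ok
(4,1)B 3/4 ok
(4,3)R 3/3 ok
(4,5)R 4/5 ok
(4,6)B 0/4 unhappy
(5,0)B 2/2 ok
(5,1)B 2/2 ok
(5,3)R 2/2 ok
(5,4)R 4/4 ok
(5,5)R 3/4 ok
(5,6)R 2/3 ok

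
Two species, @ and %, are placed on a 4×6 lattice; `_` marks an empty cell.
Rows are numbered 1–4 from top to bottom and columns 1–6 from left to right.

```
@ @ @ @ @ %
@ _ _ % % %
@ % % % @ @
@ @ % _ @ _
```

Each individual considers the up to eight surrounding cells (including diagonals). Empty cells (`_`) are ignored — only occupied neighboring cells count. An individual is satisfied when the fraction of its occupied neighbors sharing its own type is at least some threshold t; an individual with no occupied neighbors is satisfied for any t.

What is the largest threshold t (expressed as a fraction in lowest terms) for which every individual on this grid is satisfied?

1/5

Row 1: (1,1)@ 2/2 · (1,2)@ 3/3 · (1,3)@ 2/3 · (1,4)@ 2/4 · (1,5)@ 1/5 · (1,6)% 2/3
Row 2: (2,1)@ 3/4 · (2,4)% 3/7 · (2,5)% 4/8 · (2,6)% 2/5
Row 3: (3,1)@ 3/4 · (3,2)% 2/6 · (3,3)% 4/5 · (3,4)% 4/6 · (3,5)@ 2/6 · (3,6)@ 2/4
Row 4: (4,1)@ 2/3 · (4,2)@ 2/5 · (4,3)% 3/4 · (4,5)@ 2/3
The smallest same-type fraction is 1/5 at (1,5), which reduces to 1/5. Any threshold above that leaves this individual unsatisfied.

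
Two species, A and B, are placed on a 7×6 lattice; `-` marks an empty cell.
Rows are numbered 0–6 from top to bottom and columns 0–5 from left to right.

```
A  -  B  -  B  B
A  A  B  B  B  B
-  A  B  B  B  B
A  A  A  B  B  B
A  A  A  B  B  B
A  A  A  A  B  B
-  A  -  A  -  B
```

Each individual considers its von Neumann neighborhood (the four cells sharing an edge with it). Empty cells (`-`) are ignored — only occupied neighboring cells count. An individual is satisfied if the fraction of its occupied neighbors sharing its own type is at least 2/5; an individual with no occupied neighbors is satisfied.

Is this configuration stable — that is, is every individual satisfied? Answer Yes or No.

Row 0: (0,0)A 1/1 satisfied · (0,2)B 1/1 satisfied · (0,4)B 2/2 satisfied · (0,5)B 2/2 satisfied
Row 1: (1,0)A 2/2 satisfied · (1,1)A 2/3 satisfied · (1,2)B 3/4 satisfied · (1,3)B 3/3 satisfied · (1,4)B 4/4 satisfied · (1,5)B 3/3 satisfied
Row 2: (2,1)A 2/3 satisfied · (2,2)B 2/4 satisfied · (2,3)B 4/4 satisfied · (2,4)B 4/4 satisfied · (2,5)B 3/3 satisfied
Row 3: (3,0)A 2/2 satisfied · (3,1)A 4/4 satisfied · (3,2)A 2/4 satisfied · (3,3)B 3/4 satisfied · (3,4)B 4/4 satisfied · (3,5)B 3/3 satisfied
Row 4: (4,0)A 3/3 satisfied · (4,1)A 4/4 satisfied · (4,2)A 3/4 satisfied · (4,3)B 2/4 satisfied · (4,4)B 4/4 satisfied · (4,5)B 3/3 satisfied
Row 5: (5,0)A 2/2 satisfied · (5,1)A 4/4 satisfied · (5,2)A 3/3 satisfied · (5,3)A 2/4 satisfied · (5,4)B 2/3 satisfied · (5,5)B 3/3 satisfied
Row 6: (6,1)A 1/1 satisfied · (6,3)A 1/1 satisfied · (6,5)B 1/1 satisfied
All meet the threshold, so the configuration is stable.

Yes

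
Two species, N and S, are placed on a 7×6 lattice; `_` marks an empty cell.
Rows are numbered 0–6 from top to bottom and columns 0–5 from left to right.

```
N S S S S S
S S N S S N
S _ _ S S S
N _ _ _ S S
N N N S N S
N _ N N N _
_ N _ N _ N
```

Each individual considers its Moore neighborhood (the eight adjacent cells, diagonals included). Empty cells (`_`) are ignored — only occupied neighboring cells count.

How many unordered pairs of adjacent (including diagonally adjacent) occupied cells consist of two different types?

Scan each occupied cell's neighbors to the right and below (and the two forward diagonals) so each pair is counted once.
From row 0: 8 unlike of 21 pairs (running 8/21).
From row 1: 6 unlike of 15 pairs (running 14/36).
From row 2: 1 unlike of 8 pairs (running 15/44).
From row 3: 2 unlike of 8 pairs (running 17/52).
From row 4: 7 unlike of 16 pairs (running 24/68).
From row 5: 0 unlike of 8 pairs (running 24/76).
Total adjacent occupied pairs: 76; unlike-type pairs: 24.

24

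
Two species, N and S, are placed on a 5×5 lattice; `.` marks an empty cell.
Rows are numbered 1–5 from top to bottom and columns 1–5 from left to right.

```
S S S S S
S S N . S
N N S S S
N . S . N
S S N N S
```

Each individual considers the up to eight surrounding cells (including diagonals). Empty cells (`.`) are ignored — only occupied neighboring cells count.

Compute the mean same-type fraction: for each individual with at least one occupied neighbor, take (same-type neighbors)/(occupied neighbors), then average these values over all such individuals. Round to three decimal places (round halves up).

Row 1: (1,1)S 3/3 · (1,2)S 4/5 · (1,3)S 3/4 · (1,4)S 3/4 · (1,5)S 2/2
Row 2: (2,1)S 3/5 · (2,2)S 5/8 · (2,3)N 1/7 · (2,5)S 4/4
Row 3: (3,1)N 2/4 · (3,2)N 3/7 · (3,3)S 3/5 · (3,4)S 4/6 · (3,5)S 2/3
Row 4: (4,1)N 2/4 · (4,3)S 3/6 · (4,5)N 1/4
Row 5: (5,1)S 1/2 · (5,2)S 2/4 · (5,3)N 1/3 · (5,4)N 2/4 · (5,5)S 0/2
Sum over 22 individuals: 3/3 + 4/5 + 3/4 + 3/4 + 2/2 + 3/5 + 5/8 + 1/7 + 4/4 + 2/4 + 3/7 + 3/5 + 4/6 + 2/3 + 2/4 + 3/6 + 1/4 + 1/2 + 2/4 + 1/3 + 2/4 + 0/2 = 2119/168; mean = 2119/168 ÷ 22 = 2119/3696 = 0.573322… → 0.573.

0.573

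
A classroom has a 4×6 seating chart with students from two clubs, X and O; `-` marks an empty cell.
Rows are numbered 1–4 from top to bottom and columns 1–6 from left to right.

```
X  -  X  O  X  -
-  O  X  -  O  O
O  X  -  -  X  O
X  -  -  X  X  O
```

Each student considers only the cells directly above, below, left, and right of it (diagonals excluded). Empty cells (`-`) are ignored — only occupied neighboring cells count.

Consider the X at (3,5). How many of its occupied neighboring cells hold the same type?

1

Occupied neighbors of (3,5): (2,5)=O, (4,5)=X, (3,6)=O.
Same type (X): 1 of 3.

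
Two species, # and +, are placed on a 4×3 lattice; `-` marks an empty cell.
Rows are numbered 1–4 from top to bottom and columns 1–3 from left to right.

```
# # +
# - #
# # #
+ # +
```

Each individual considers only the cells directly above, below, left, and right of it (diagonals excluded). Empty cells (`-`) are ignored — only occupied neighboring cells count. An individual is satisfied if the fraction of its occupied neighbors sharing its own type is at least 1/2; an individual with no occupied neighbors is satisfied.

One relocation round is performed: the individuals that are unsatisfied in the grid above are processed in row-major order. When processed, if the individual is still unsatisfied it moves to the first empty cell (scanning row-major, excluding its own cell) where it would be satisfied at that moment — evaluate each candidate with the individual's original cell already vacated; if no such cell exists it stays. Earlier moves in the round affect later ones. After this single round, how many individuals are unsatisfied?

Initially unsatisfied (in order): (1,3), (4,1), (4,2), (4,3).
  (1,3): no empty cell satisfies it; stays.
  (4,1): no empty cell satisfies it; stays.
  (4,2) → (2,2).
  (4,3) → (4,2).
Resulting grid:
# # +
# # #
# # #
+ + -
Unsatisfied now: (1,3).

1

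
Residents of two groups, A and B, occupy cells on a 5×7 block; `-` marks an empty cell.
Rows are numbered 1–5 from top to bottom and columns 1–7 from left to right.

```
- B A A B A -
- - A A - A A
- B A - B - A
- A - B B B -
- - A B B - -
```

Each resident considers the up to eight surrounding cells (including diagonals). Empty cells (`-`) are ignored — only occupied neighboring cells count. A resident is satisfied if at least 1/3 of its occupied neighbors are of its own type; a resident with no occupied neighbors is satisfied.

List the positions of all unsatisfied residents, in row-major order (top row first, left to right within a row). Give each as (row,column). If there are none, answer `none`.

(1,2), (1,5), (3,2)

Row 1: (1,2)B 0/2 unhappy · (1,3)A 3/4 ok · (1,4)A 3/4 ok · (1,5)B 0/4 unhappy · (1,6)A 2/3 ok
Row 2: (2,3)A 4/6 ok · (2,4)A 4/6 ok · (2,6)A 3/5 ok · (2,7)A 3/3 ok
Row 3: (3,2)B 0/3 unhappy · (3,3)A 3/5 ok · (3,5)B 3/5 ok · (3,7)A 2/3 ok
Row 4: (4,2)A 2/3 ok · (4,4)B 4/6 ok · (4,5)B 5/5 ok · (4,6)B 3/4 ok
Row 5: (5,3)A 1/3 ok · (5,4)B 3/4 ok · (5,5)B 4/4 ok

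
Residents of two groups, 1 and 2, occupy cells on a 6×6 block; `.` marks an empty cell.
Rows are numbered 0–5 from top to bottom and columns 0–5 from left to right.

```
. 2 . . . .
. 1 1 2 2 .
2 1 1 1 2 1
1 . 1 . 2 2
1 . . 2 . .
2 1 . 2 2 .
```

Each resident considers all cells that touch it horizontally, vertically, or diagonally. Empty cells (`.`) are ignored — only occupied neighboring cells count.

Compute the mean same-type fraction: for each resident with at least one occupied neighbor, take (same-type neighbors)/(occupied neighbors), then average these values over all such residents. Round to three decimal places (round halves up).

0.549

Row 0: (0,1)2 0/2
Row 1: (1,1)1 3/5 · (1,2)1 4/6 · (1,3)2 2/5 · (1,4)2 2/4
Row 2: (2,0)2 0/3 · (2,1)1 5/6 · (2,2)1 5/6 · (2,3)1 3/7 · (2,4)2 4/6 · (2,5)1 0/4
Row 3: (3,0)1 2/3 · (3,2)1 3/4 · (3,4)2 3/5 · (3,5)2 2/3
Row 4: (4,0)1 2/3 · (4,3)2 3/4
Row 5: (5,0)2 0/2 · (5,1)1 1/2 · (5,3)2 2/2 · (5,4)2 2/2
Sum over 21 residents: 0/2 + 3/5 + 4/6 + 2/5 + 2/4 + 0/3 + 5/6 + 5/6 + 3/7 + 4/6 + 0/4 + 2/3 + 3/4 + 3/5 + 2/3 + 2/3 + 3/4 + 0/2 + 1/2 + 2/2 + 2/2 = 807/70; mean = 807/70 ÷ 21 = 269/490 = 0.548979… → 0.549.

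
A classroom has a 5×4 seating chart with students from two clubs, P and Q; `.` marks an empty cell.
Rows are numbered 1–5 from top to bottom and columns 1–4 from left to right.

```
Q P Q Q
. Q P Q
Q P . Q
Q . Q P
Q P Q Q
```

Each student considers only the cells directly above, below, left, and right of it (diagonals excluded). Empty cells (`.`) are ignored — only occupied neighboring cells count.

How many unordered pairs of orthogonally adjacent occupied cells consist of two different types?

Scan each occupied cell's neighbors to the right and below so each pair is counted once.
From row 1: 4 unlike of 6 pairs (running 4/6).
From row 2: 3 unlike of 4 pairs (running 7/10).
From row 3: 2 unlike of 3 pairs (running 9/13).
From row 4: 2 unlike of 4 pairs (running 11/17).
From row 5: 2 unlike of 3 pairs (running 13/20).
Total adjacent occupied pairs: 20; unlike-type pairs: 13.

13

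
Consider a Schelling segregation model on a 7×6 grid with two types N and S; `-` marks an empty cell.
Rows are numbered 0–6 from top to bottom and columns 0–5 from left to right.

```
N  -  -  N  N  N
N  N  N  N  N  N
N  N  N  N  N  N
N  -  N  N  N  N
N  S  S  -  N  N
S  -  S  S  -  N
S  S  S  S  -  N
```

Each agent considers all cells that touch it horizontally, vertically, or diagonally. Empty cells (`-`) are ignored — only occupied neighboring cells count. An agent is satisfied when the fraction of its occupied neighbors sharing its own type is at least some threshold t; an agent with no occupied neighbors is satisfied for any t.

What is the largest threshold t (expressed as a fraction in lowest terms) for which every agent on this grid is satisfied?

1/3

(0,0)N 2/2
(0,3)N 4/4
(0,4)N 5/5
(0,5)N 3/3
(1,0)N 4/4
(1,1)N 6/6
(1,2)N 6/6
(1,3)N 7/7
(1,4)N 8/8
(1,5)N 5/5
(2,0)N 4/4
(2,1)N 7/7
(2,2)N 7/7
(2,3)N 8/8
(2,4)N 8/8
(2,5)N 5/5
(3,0)N 3/4
(3,2)N 4/6
(3,3)N 6/7
(3,4)N 7/7
(3,5)N 5/5
(4,0)N 1/3
(4,1)S 3/6
(4,2)S 3/5
(4,4)N 5/6
(4,5)N 4/4
(5,0)S 3/4
(5,2)S 6/6
(5,3)S 4/5
(5,5)N 3/3
(6,0)S 2/2
(6,1)S 4/4
(6,2)S 4/4
(6,3)S 3/3
(6,5)N 1/1
The smallest same-type fraction is 1/3 at (4,0), which reduces to 1/3. Any threshold above that leaves this agent unsatisfied.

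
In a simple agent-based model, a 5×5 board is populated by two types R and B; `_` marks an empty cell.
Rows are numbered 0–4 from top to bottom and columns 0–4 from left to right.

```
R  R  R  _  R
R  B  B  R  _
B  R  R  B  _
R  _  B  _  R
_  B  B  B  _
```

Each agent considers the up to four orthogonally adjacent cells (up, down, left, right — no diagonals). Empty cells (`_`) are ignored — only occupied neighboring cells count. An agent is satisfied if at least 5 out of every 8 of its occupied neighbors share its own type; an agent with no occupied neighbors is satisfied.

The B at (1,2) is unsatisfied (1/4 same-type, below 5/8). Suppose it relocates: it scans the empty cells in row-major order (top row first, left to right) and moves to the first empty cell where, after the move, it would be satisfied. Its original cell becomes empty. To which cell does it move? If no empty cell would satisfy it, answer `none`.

(3,3)

Vacating (1,2). Empty cells in order:
  (0,3): 0/3 same-type → still unsatisfied.
  (1,4): 0/2 same-type → still unsatisfied.
  (2,4): 1/2 same-type → still unsatisfied.
  (3,1): 2/4 same-type → still unsatisfied.
  (3,3): 3/4 same-type → satisfied — stop here.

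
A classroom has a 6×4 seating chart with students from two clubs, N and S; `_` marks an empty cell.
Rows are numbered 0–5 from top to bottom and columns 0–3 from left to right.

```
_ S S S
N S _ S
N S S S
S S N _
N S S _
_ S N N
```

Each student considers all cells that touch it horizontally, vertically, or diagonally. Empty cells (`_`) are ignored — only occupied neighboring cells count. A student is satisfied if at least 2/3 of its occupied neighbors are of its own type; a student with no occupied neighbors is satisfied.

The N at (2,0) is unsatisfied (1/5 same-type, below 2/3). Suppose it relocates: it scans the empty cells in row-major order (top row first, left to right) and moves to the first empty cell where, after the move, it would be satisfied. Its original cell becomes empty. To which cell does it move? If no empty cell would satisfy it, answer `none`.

Vacating (2,0). Empty cells in order:
  (0,0): 1/3 same-type → still unsatisfied.
  (1,2): 0/8 same-type → still unsatisfied.
  (3,3): 1/4 same-type → still unsatisfied.
  (4,3): 3/4 same-type → satisfied — stop here.

(4,3)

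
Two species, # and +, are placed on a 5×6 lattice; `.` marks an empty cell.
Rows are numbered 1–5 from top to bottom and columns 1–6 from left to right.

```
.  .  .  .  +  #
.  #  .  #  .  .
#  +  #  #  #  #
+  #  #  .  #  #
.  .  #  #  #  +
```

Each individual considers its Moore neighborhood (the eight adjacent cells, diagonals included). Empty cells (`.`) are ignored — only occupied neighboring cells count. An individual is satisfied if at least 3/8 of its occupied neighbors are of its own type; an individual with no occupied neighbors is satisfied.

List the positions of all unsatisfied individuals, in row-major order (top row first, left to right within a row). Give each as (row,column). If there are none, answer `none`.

Row 1: (1,5)+ 0/2 ✗ · (1,6)# 0/1 ✗
Row 2: (2,2)# 2/3 ✓ · (2,4)# 3/4 ✓
Row 3: (3,1)# 2/4 ✓ · (3,2)+ 1/6 ✗ · (3,3)# 5/6 ✓ · (3,4)# 5/5 ✓ · (3,5)# 5/5 ✓ · (3,6)# 3/3 ✓
Row 4: (4,1)+ 1/3 ✗ · (4,2)# 4/6 ✓ · (4,3)# 5/6 ✓ · (4,5)# 6/7 ✓ · (4,6)# 4/5 ✓
Row 5: (5,3)# 3/3 ✓ · (5,4)# 4/4 ✓ · (5,5)# 3/4 ✓ · (5,6)+ 0/3 ✗

(1,5), (1,6), (3,2), (4,1), (5,6)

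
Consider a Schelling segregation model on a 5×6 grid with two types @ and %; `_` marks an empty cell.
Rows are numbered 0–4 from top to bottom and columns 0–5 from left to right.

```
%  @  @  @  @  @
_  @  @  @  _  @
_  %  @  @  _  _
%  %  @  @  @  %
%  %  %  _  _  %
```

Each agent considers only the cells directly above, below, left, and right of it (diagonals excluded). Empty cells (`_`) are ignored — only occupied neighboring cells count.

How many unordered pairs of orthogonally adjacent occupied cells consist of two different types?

Scan each occupied cell's neighbors to the right and below so each pair is counted once.
From row 0: 1 unlike of 9 pairs (running 1/9).
From row 1: 1 unlike of 5 pairs (running 2/14).
From row 2: 1 unlike of 5 pairs (running 3/19).
From row 3: 3 unlike of 9 pairs (running 6/28).
From row 4: 0 unlike of 2 pairs (running 6/30).
Total adjacent occupied pairs: 30; unlike-type pairs: 6.

6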